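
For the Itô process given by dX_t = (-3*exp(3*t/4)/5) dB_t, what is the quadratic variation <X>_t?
<X>_t = 6*exp(3*t/2)/25 - 6/25

For an Itô process dX_t = a(t) dt + b(t) dB_t, the quadratic variation is <X>_t = int_0^t b(s)^2 ds (the drift term does not contribute). Here b(s) = -3*exp(3*s/4)/5, so
  b(s)^2 = 9*exp(3*s/2)/25.
Integrating from 0 to t:
  <X>_t = int_0^t (9*exp(3*s/2)/25) ds = 6*exp(3*t/2)/25 - 6/25.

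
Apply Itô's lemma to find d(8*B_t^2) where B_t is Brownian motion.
d(8*B_t^2) = (8) dt + (16*B_t) dB_t

Itô's formula for f(B_t) gives d f(B_t) = f'(B_t) dB_t + (1/2) f''(B_t) dt. Compute derivatives of f(x) = 8*x^2:
  f'(x)  = 16*x
  f''(x) = 16
Substitute x = B_t and multiply the f'' term by 1/2:
  drift     = (1/2) * (16) evaluated at B_t = 8
  diffusion = (16*x) evaluated at B_t = 16*B_t
Therefore d(8*B_t^2) = (8) dt + (16*B_t) dB_t.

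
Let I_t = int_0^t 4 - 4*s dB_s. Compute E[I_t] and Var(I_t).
E[I_t] = 0; Var(I_t) = 16*t*(t^2 - 3*t + 3)/3

The Itô integral of a deterministic integrand f(s) has mean 0 because each increment f(s) * (B_{s+ds} - B_s) has mean 0. By the Itô isometry:
  Var( int_0^t f(s) dB_s ) = E[ (int_0^t f(s) dB_s)^2 ] = int_0^t f(s)^2 ds.
Here f(s) = 4 - 4*s, so f(s)^2 = 16*(s - 1)^2. Integrate:
  int_0^t (16*(s - 1)^2) ds = 16*t*(t^2 - 3*t + 3)/3.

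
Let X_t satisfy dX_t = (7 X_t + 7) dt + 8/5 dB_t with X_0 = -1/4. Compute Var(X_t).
Var(X_t) = 32*exp(14*t)/175 - 32/175

The variance V(t) = Var(X_t) satisfies V'(t) = 2 a V(t) + c^2 with V(0) = 0 (drift coefficient is linear in X, diffusion is constant). With a = 7, c = 8/5, the solution is
  V(t) = (c^2 / (2 a)) * (exp(2 a t) - 1)
       = ((8/5)^2 / (2*7)) * (exp(14 t) - 1)
       = 32*exp(14*t)/175 - 32/175.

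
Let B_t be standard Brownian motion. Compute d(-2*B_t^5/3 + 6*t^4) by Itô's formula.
d(-2*B_t^5/3 + 6*t^4) = (-20*B_t^3/3 + 24*t^3) dt + (-10*B_t^4/3) dB_t

Itô's formula for f(t, x): d f(t, B_t) = (f_t + (1/2) f_xx) dt + f_x dB_t. Compute partials of f(t, x) = 6*t^4 - 2*x^5/3:
  f_t(t,x)  = 24*t^3
  f_x(t,x)  = -10*x^4/3
  f_xx(t,x) = -40*x^3/3
Assemble drift = f_t + (1/2) f_xx = 24*t^3 - 20*x^3/3 and diffusion = f_x = -10*x^4/3. Substituting x = B_t:
  d(-2*B_t^5/3 + 6*t^4) = (-20*B_t^3/3 + 24*t^3) dt + (-10*B_t^4/3) dB_t.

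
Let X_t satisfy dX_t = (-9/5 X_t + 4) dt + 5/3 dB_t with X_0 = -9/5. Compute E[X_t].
E[X_t] = 20/9 - 181*exp(-9*t/5)/45

Taking expectations and using E[dB_t] = 0, the mean m(t) = E[X_t] satisfies the ODE m'(t) = a m(t) + b with m(0) = x_0. With a = -9/5, b = 4, x_0 = -9/5, the solution is
  m(t) = x_0 * exp(a t) + (b/a) * (exp(a t) - 1)
       = (-9/5) * exp((-9/5) t) + (4/(-9/5)) * (exp((-9/5) t) - 1)
       = 20/9 - 181*exp(-9*t/5)/45.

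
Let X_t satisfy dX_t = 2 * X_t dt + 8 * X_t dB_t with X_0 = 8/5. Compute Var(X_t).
Var(X_t) = 64*(exp(64*t) - 1)*exp(4*t)/25

For GBM dX = mu X dt + sigma X dB with X_0 = x_0, apply Itô to Y = log X: dY = (mu - sigma^2/2) dt + sigma dB, so Y_t = log(x_0) + (mu - sigma^2/2) t + sigma B_t and hence X_t = x_0 * exp((mu - sigma^2/2) t + sigma B_t).
With mu = 2, sigma = 8, x_0 = 8/5, this gives:
  X_t = 8/5 * exp((-30) * t + (8) * B_t).
Since sigma*B_t ~ Normal(0, sigma^2 t), E[exp(sigma*B_t)] = exp(sigma^2 t / 2); so E[X_t] = x_0 * exp((mu - sigma^2/2) t) * exp(sigma^2 t / 2) = x_0 * exp(mu t) = 8*exp(2*t)/5.
Var(X_t) = E[X_t^2] - (E[X_t])^2 = x_0^2 * exp(2 mu t) * (exp(sigma^2 t) - 1) = 64*(exp(64*t) - 1)*exp(4*t)/25.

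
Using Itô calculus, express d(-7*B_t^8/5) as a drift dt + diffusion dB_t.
d(-7*B_t^8/5) = (-196*B_t^6/5) dt + (-56*B_t^7/5) dB_t

Itô's formula for f(B_t) gives d f(B_t) = f'(B_t) dB_t + (1/2) f''(B_t) dt. Compute derivatives of f(x) = -7*x^8/5:
  f'(x)  = -56*x^7/5
  f''(x) = -392*x^6/5
Substitute x = B_t and multiply the f'' term by 1/2:
  drift     = (1/2) * (-392*x^6/5) evaluated at B_t = -196*B_t^6/5
  diffusion = (-56*x^7/5) evaluated at B_t = -56*B_t^7/5
Therefore d(-7*B_t^8/5) = (-196*B_t^6/5) dt + (-56*B_t^7/5) dB_t.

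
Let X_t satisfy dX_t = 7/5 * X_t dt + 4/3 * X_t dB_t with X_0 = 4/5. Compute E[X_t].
E[X_t] = 4*exp(7*t/5)/5

For GBM dX = mu X dt + sigma X dB with X_0 = x_0, apply Itô to Y = log X: dY = (mu - sigma^2/2) dt + sigma dB, so Y_t = log(x_0) + (mu - sigma^2/2) t + sigma B_t and hence X_t = x_0 * exp((mu - sigma^2/2) t + sigma B_t).
With mu = 7/5, sigma = 4/3, x_0 = 4/5, this gives:
  X_t = 4/5 * exp((23/45) * t + (4/3) * B_t).
Since sigma*B_t ~ Normal(0, sigma^2 t), E[exp(sigma*B_t)] = exp(sigma^2 t / 2); so E[X_t] = x_0 * exp((mu - sigma^2/2) t) * exp(sigma^2 t / 2) = x_0 * exp(mu t) = 4*exp(7*t/5)/5.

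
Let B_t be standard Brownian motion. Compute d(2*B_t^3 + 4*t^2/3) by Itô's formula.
d(2*B_t^3 + 4*t^2/3) = (6*B_t + 8*t/3) dt + (6*B_t^2) dB_t

Itô's formula for f(t, x): d f(t, B_t) = (f_t + (1/2) f_xx) dt + f_x dB_t. Compute partials of f(t, x) = 4*t^2/3 + 2*x^3:
  f_t(t,x)  = 8*t/3
  f_x(t,x)  = 6*x^2
  f_xx(t,x) = 12*x
Assemble drift = f_t + (1/2) f_xx = 8*t/3 + 6*x and diffusion = f_x = 6*x^2. Substituting x = B_t:
  d(2*B_t^3 + 4*t^2/3) = (6*B_t + 8*t/3) dt + (6*B_t^2) dB_t.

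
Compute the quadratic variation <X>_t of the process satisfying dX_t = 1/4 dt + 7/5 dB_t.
<X>_t = 49*t/25

For an Itô process dX_t = a(t) dt + b(t) dB_t, the quadratic variation is <X>_t = int_0^t b(s)^2 ds (the drift term does not contribute). Here b(s) = 7/5, so
  b(s)^2 = 49/25.
Integrating from 0 to t:
  <X>_t = int_0^t (49/25) ds = 49*t/25.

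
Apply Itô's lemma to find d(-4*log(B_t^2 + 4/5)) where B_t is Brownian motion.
d(-4*log(B_t^2 + 4/5)) = (20*(5*B_t^2 - 4)/(5*B_t^2 + 4)^2) dt + (-40*B_t/(5*B_t^2 + 4)) dB_t

Itô's formula for f(B_t) gives d f(B_t) = f'(B_t) dB_t + (1/2) f''(B_t) dt. Compute derivatives of f(x) = -4*log(x^2 + 4/5):
  f'(x)  = -40*x/(5*x^2 + 4)
  f''(x) = 40*(5*x^2 - 4)/(5*x^2 + 4)^2
Substitute x = B_t and multiply the f'' term by 1/2:
  drift     = (1/2) * (40*(5*x^2 - 4)/(5*x^2 + 4)^2) evaluated at B_t = 20*(5*B_t^2 - 4)/(5*B_t^2 + 4)^2
  diffusion = (-40*x/(5*x^2 + 4)) evaluated at B_t = -40*B_t/(5*B_t^2 + 4)
Therefore d(-4*log(B_t^2 + 4/5)) = (20*(5*B_t^2 - 4)/(5*B_t^2 + 4)^2) dt + (-40*B_t/(5*B_t^2 + 4)) dB_t.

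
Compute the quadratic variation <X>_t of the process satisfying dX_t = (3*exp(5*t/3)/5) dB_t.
<X>_t = 27*exp(10*t/3)/250 - 27/250

For an Itô process dX_t = a(t) dt + b(t) dB_t, the quadratic variation is <X>_t = int_0^t b(s)^2 ds (the drift term does not contribute). Here b(s) = 3*exp(5*s/3)/5, so
  b(s)^2 = 9*exp(10*s/3)/25.
Integrating from 0 to t:
  <X>_t = int_0^t (9*exp(10*s/3)/25) ds = 27*exp(10*t/3)/250 - 27/250.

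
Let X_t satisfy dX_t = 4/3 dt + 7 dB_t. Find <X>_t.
<X>_t = 49*t

For an Itô process dX_t = a(t) dt + b(t) dB_t, the quadratic variation is <X>_t = int_0^t b(s)^2 ds (the drift term does not contribute). Here b(s) = 7, so
  b(s)^2 = 49.
Integrating from 0 to t:
  <X>_t = int_0^t (49) ds = 49*t.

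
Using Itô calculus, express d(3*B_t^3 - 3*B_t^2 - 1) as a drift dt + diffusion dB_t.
d(3*B_t^3 - 3*B_t^2 - 1) = (9*B_t - 3) dt + (3*B_t*(3*B_t - 2)) dB_t

Itô's formula for f(B_t) gives d f(B_t) = f'(B_t) dB_t + (1/2) f''(B_t) dt. Compute derivatives of f(x) = 3*x^3 - 3*x^2 - 1:
  f'(x)  = 3*x*(3*x - 2)
  f''(x) = 18*x - 6
Substitute x = B_t and multiply the f'' term by 1/2:
  drift     = (1/2) * (18*x - 6) evaluated at B_t = 9*B_t - 3
  diffusion = (3*x*(3*x - 2)) evaluated at B_t = 3*B_t*(3*B_t - 2)
Therefore d(3*B_t^3 - 3*B_t^2 - 1) = (9*B_t - 3) dt + (3*B_t*(3*B_t - 2)) dB_t.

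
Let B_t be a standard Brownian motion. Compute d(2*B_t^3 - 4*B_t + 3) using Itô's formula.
d(2*B_t^3 - 4*B_t + 3) = (6*B_t) dt + (6*B_t^2 - 4) dB_t

Itô's formula for f(B_t) gives d f(B_t) = f'(B_t) dB_t + (1/2) f''(B_t) dt. Compute derivatives of f(x) = 2*x^3 - 4*x + 3:
  f'(x)  = 6*x^2 - 4
  f''(x) = 12*x
Substitute x = B_t and multiply the f'' term by 1/2:
  drift     = (1/2) * (12*x) evaluated at B_t = 6*B_t
  diffusion = (6*x^2 - 4) evaluated at B_t = 6*B_t^2 - 4
Therefore d(2*B_t^3 - 4*B_t + 3) = (6*B_t) dt + (6*B_t^2 - 4) dB_t.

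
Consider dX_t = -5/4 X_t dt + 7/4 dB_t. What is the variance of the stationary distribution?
lim Var(X_t) = 49/40

The OU SDE dX = -theta X dt + sigma dB admits the integrating factor exp(theta t): d(exp(theta t) X_t) = sigma exp(theta t) dB_t. Integrating from 0 to t gives X_t = x_0 * exp(-theta t) + sigma * int_0^t exp(-theta (t-s)) dB_s for any initial x_0. The Itô integral has variance (by the Itô isometry) sigma^2 * int_0^t exp(-2 theta (t - s)) ds = sigma^2 * (1 - exp(-2 theta t)) / (2 theta), independent of x_0.
With theta = 5/4, sigma = 7/4:
  Var(X_t) = (7/4)^2 * (1 - exp(-2*5/4 t)) / (2 * 5/4) = 49/40 - 49*exp(-5*t/2)/40.
As t -> infinity, exp(-2*5/4 t) -> 0, so the stationary variance is sigma^2 / (2 theta) = 49/40.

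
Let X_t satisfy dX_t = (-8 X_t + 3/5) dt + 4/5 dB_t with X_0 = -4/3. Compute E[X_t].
E[X_t] = 3/40 - 169*exp(-8*t)/120

Taking expectations and using E[dB_t] = 0, the mean m(t) = E[X_t] satisfies the ODE m'(t) = a m(t) + b with m(0) = x_0. With a = -8, b = 3/5, x_0 = -4/3, the solution is
  m(t) = x_0 * exp(a t) + (b/a) * (exp(a t) - 1)
       = (-4/3) * exp((-8) t) + ((3/5)/(-8)) * (exp((-8) t) - 1)
       = 3/40 - 169*exp(-8*t)/120.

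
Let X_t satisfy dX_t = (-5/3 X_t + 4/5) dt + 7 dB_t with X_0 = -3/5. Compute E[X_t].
E[X_t] = 12/25 - 27*exp(-5*t/3)/25

Taking expectations and using E[dB_t] = 0, the mean m(t) = E[X_t] satisfies the ODE m'(t) = a m(t) + b with m(0) = x_0. With a = -5/3, b = 4/5, x_0 = -3/5, the solution is
  m(t) = x_0 * exp(a t) + (b/a) * (exp(a t) - 1)
       = (-3/5) * exp((-5/3) t) + ((4/5)/(-5/3)) * (exp((-5/3) t) - 1)
       = 12/25 - 27*exp(-5*t/3)/25.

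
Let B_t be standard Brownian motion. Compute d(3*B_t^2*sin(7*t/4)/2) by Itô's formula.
d(3*B_t^2*sin(7*t/4)/2) = (21*B_t^2*cos(7*t/4)/8 + 3*sin(7*t/4)/2) dt + (3*B_t*sin(7*t/4)) dB_t

Itô's formula for f(t, x): d f(t, B_t) = (f_t + (1/2) f_xx) dt + f_x dB_t. Compute partials of f(t, x) = 3*x^2*sin(7*t/4)/2:
  f_t(t,x)  = 21*x^2*cos(7*t/4)/8
  f_x(t,x)  = 3*x*sin(7*t/4)
  f_xx(t,x) = 3*sin(7*t/4)
Assemble drift = f_t + (1/2) f_xx = 21*x^2*cos(7*t/4)/8 + 3*sin(7*t/4)/2 and diffusion = f_x = 3*x*sin(7*t/4). Substituting x = B_t:
  d(3*B_t^2*sin(7*t/4)/2) = (21*B_t^2*cos(7*t/4)/8 + 3*sin(7*t/4)/2) dt + (3*B_t*sin(7*t/4)) dB_t.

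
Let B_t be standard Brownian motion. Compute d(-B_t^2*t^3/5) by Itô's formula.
d(-B_t^2*t^3/5) = (t^2*(-3*B_t^2 - t)/5) dt + (-2*B_t*t^3/5) dB_t

Itô's formula for f(t, x): d f(t, B_t) = (f_t + (1/2) f_xx) dt + f_x dB_t. Compute partials of f(t, x) = -t^3*x^2/5:
  f_t(t,x)  = -3*t^2*x^2/5
  f_x(t,x)  = -2*t^3*x/5
  f_xx(t,x) = -2*t^3/5
Assemble drift = f_t + (1/2) f_xx = t^2*(-t - 3*x^2)/5 and diffusion = f_x = -2*t^3*x/5. Substituting x = B_t:
  d(-B_t^2*t^3/5) = (t^2*(-3*B_t^2 - t)/5) dt + (-2*B_t*t^3/5) dB_t.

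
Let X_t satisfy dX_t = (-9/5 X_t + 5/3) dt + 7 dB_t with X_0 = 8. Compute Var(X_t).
Var(X_t) = 245/18 - 245*exp(-18*t/5)/18

The variance V(t) = Var(X_t) satisfies V'(t) = 2 a V(t) + c^2 with V(0) = 0 (drift coefficient is linear in X, diffusion is constant). With a = -9/5, c = 7, the solution is
  V(t) = (c^2 / (2 a)) * (exp(2 a t) - 1)
       = (7^2 / (2*(-9/5))) * (exp((-18/5) t) - 1)
       = 245/18 - 245*exp(-18*t/5)/18.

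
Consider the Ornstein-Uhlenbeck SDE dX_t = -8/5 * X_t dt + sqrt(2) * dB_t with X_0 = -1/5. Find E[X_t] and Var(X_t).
E[X_t] = -exp(-8*t/5)/5; Var(X_t) = 5/8 - 5*exp(-16*t/5)/8

The OU SDE dX = -theta X dt + sigma dB admits the integrating factor exp(theta t): d(exp(theta t) X_t) = sigma exp(theta t) dB_t. Integrating from 0 to t:
  X_t = x_0 * exp(-theta t) + sigma * int_0^t exp(-theta (t-s)) dB_s.
The Itô integral has mean 0 and (by the Itô isometry) variance sigma^2 * int_0^t exp(-2 theta (t - s)) ds = sigma^2 * (1 - exp(-2 theta t)) / (2 theta).
With theta = 8/5, sigma = sqrt(2), x_0 = -1/5:
  E[X_t] = -1/5 * exp(-8/5 t) = -exp(-8*t/5)/5
  Var(X_t) = (sqrt(2))^2 * (1 - exp(-2*8/5 t)) / (2 * 8/5) = 5/8 - 5*exp(-16*t/5)/8.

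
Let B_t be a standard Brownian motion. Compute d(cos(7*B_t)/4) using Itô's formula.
d(cos(7*B_t)/4) = (-49*cos(7*B_t)/8) dt + (-7*sin(7*B_t)/4) dB_t

Itô's formula for f(B_t) gives d f(B_t) = f'(B_t) dB_t + (1/2) f''(B_t) dt. Compute derivatives of f(x) = cos(7*x)/4:
  f'(x)  = -7*sin(7*x)/4
  f''(x) = -49*cos(7*x)/4
Substitute x = B_t and multiply the f'' term by 1/2:
  drift     = (1/2) * (-49*cos(7*x)/4) evaluated at B_t = -49*cos(7*B_t)/8
  diffusion = (-7*sin(7*x)/4) evaluated at B_t = -7*sin(7*B_t)/4
Therefore d(cos(7*B_t)/4) = (-49*cos(7*B_t)/8) dt + (-7*sin(7*B_t)/4) dB_t.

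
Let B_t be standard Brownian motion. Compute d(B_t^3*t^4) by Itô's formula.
d(B_t^3*t^4) = (B_t*t^3*(4*B_t^2 + 3*t)) dt + (3*B_t^2*t^4) dB_t

Itô's formula for f(t, x): d f(t, B_t) = (f_t + (1/2) f_xx) dt + f_x dB_t. Compute partials of f(t, x) = t^4*x^3:
  f_t(t,x)  = 4*t^3*x^3
  f_x(t,x)  = 3*t^4*x^2
  f_xx(t,x) = 6*t^4*x
Assemble drift = f_t + (1/2) f_xx = t^3*x*(3*t + 4*x^2) and diffusion = f_x = 3*t^4*x^2. Substituting x = B_t:
  d(B_t^3*t^4) = (B_t*t^3*(4*B_t^2 + 3*t)) dt + (3*B_t^2*t^4) dB_t.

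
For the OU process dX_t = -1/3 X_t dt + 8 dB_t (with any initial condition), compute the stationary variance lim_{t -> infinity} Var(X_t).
lim Var(X_t) = 96

The OU SDE dX = -theta X dt + sigma dB admits the integrating factor exp(theta t): d(exp(theta t) X_t) = sigma exp(theta t) dB_t. Integrating from 0 to t gives X_t = x_0 * exp(-theta t) + sigma * int_0^t exp(-theta (t-s)) dB_s for any initial x_0. The Itô integral has variance (by the Itô isometry) sigma^2 * int_0^t exp(-2 theta (t - s)) ds = sigma^2 * (1 - exp(-2 theta t)) / (2 theta), independent of x_0.
With theta = 1/3, sigma = 8:
  Var(X_t) = (8)^2 * (1 - exp(-2*1/3 t)) / (2 * 1/3) = 96 - 96*exp(-2*t/3).
As t -> infinity, exp(-2*1/3 t) -> 0, so the stationary variance is sigma^2 / (2 theta) = 96.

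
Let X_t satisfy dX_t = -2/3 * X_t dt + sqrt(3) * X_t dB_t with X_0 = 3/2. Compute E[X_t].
E[X_t] = 3*exp(-2*t/3)/2

For GBM dX = mu X dt + sigma X dB with X_0 = x_0, apply Itô to Y = log X: dY = (mu - sigma^2/2) dt + sigma dB, so Y_t = log(x_0) + (mu - sigma^2/2) t + sigma B_t and hence X_t = x_0 * exp((mu - sigma^2/2) t + sigma B_t).
With mu = -2/3, sigma = sqrt(3), x_0 = 3/2, this gives:
  X_t = 3/2 * exp((-13/6) * t + (sqrt(3)) * B_t).
Since sigma*B_t ~ Normal(0, sigma^2 t), E[exp(sigma*B_t)] = exp(sigma^2 t / 2); so E[X_t] = x_0 * exp((mu - sigma^2/2) t) * exp(sigma^2 t / 2) = x_0 * exp(mu t) = 3*exp(-2*t/3)/2.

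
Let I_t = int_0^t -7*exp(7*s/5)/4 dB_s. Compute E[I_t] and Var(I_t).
E[I_t] = 0; Var(I_t) = 35*exp(14*t/5)/32 - 35/32

The Itô integral of a deterministic integrand f(s) has mean 0 because each increment f(s) * (B_{s+ds} - B_s) has mean 0. By the Itô isometry:
  Var( int_0^t f(s) dB_s ) = E[ (int_0^t f(s) dB_s)^2 ] = int_0^t f(s)^2 ds.
Here f(s) = -7*exp(7*s/5)/4, so f(s)^2 = 49*exp(14*s/5)/16. Integrate:
  int_0^t (49*exp(14*s/5)/16) ds = 35*exp(14*t/5)/32 - 35/32.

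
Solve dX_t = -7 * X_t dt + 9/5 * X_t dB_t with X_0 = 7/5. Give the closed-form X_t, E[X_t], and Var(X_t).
X_t = 7/5 * exp((-431/50) t + (9/5) B_t); E[X_t] = 7*exp(-7*t)/5; Var(X_t) = (49*exp(81*t/25) - 49)*exp(-14*t)/25

For GBM dX = mu X dt + sigma X dB with X_0 = x_0, apply Itô to Y = log X: dY = (mu - sigma^2/2) dt + sigma dB, so Y_t = log(x_0) + (mu - sigma^2/2) t + sigma B_t and hence X_t = x_0 * exp((mu - sigma^2/2) t + sigma B_t).
With mu = -7, sigma = 9/5, x_0 = 7/5, this gives:
  X_t = 7/5 * exp((-431/50) * t + (9/5) * B_t).
Since sigma*B_t ~ Normal(0, sigma^2 t), E[exp(sigma*B_t)] = exp(sigma^2 t / 2); so E[X_t] = x_0 * exp((mu - sigma^2/2) t) * exp(sigma^2 t / 2) = x_0 * exp(mu t) = 7*exp(-7*t)/5.
Var(X_t) = E[X_t^2] - (E[X_t])^2 = x_0^2 * exp(2 mu t) * (exp(sigma^2 t) - 1) = (49*exp(81*t/25) - 49)*exp(-14*t)/25.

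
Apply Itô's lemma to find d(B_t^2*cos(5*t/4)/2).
d(B_t^2*cos(5*t/4)/2) = (-5*B_t^2*sin(5*t/4)/8 + cos(5*t/4)/2) dt + (B_t*cos(5*t/4)) dB_t

Itô's formula for f(t, x): d f(t, B_t) = (f_t + (1/2) f_xx) dt + f_x dB_t. Compute partials of f(t, x) = x^2*cos(5*t/4)/2:
  f_t(t,x)  = -5*x^2*sin(5*t/4)/8
  f_x(t,x)  = x*cos(5*t/4)
  f_xx(t,x) = cos(5*t/4)
Assemble drift = f_t + (1/2) f_xx = -5*x^2*sin(5*t/4)/8 + cos(5*t/4)/2 and diffusion = f_x = x*cos(5*t/4). Substituting x = B_t:
  d(B_t^2*cos(5*t/4)/2) = (-5*B_t^2*sin(5*t/4)/8 + cos(5*t/4)/2) dt + (B_t*cos(5*t/4)) dB_t.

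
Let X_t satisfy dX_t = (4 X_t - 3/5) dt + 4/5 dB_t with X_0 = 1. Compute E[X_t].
E[X_t] = 17*exp(4*t)/20 + 3/20

Taking expectations and using E[dB_t] = 0, the mean m(t) = E[X_t] satisfies the ODE m'(t) = a m(t) + b with m(0) = x_0. With a = 4, b = -3/5, x_0 = 1, the solution is
  m(t) = x_0 * exp(a t) + (b/a) * (exp(a t) - 1)
       = 1 * exp(4 t) + ((-3/5)/4) * (exp(4 t) - 1)
       = 17*exp(4*t)/20 + 3/20.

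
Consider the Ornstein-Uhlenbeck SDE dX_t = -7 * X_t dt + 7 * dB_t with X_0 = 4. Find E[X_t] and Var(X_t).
E[X_t] = 4*exp(-7*t); Var(X_t) = 7/2 - 7*exp(-14*t)/2

The OU SDE dX = -theta X dt + sigma dB admits the integrating factor exp(theta t): d(exp(theta t) X_t) = sigma exp(theta t) dB_t. Integrating from 0 to t:
  X_t = x_0 * exp(-theta t) + sigma * int_0^t exp(-theta (t-s)) dB_s.
The Itô integral has mean 0 and (by the Itô isometry) variance sigma^2 * int_0^t exp(-2 theta (t - s)) ds = sigma^2 * (1 - exp(-2 theta t)) / (2 theta).
With theta = 7, sigma = 7, x_0 = 4:
  E[X_t] = 4 * exp(-7 t) = 4*exp(-7*t)
  Var(X_t) = (7)^2 * (1 - exp(-2*7 t)) / (2 * 7) = 7/2 - 7*exp(-14*t)/2.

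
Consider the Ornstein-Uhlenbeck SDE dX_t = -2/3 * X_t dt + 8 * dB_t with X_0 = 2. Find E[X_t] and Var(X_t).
E[X_t] = 2*exp(-2*t/3); Var(X_t) = 48 - 48*exp(-4*t/3)

The OU SDE dX = -theta X dt + sigma dB admits the integrating factor exp(theta t): d(exp(theta t) X_t) = sigma exp(theta t) dB_t. Integrating from 0 to t:
  X_t = x_0 * exp(-theta t) + sigma * int_0^t exp(-theta (t-s)) dB_s.
The Itô integral has mean 0 and (by the Itô isometry) variance sigma^2 * int_0^t exp(-2 theta (t - s)) ds = sigma^2 * (1 - exp(-2 theta t)) / (2 theta).
With theta = 2/3, sigma = 8, x_0 = 2:
  E[X_t] = 2 * exp(-2/3 t) = 2*exp(-2*t/3)
  Var(X_t) = (8)^2 * (1 - exp(-2*2/3 t)) / (2 * 2/3) = 48 - 48*exp(-4*t/3).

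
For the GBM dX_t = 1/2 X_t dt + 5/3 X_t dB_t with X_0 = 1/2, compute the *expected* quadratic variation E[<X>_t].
E[<X>_t] = 25*exp(34*t/9)/136 - 25/136

<X>_t = int_0^t ((5/3) * X_s)^2 ds. Taking expectation inside the integral: E[<X>_t] = (5/3)^2 * int_0^t E[X_s^2] ds. For GBM, E[X_s^2] = x_0^2 * exp((2 mu + sigma^2) s). Integrating:
  E[<X>_t] = (5/3)^2 * (1/2)^2 * (exp((2*(1/2) + (5/3)^2) t) - 1) / (2*(1/2) + (5/3)^2)
           = (5/3)^2 * (1/2)^2 * (exp((34/9) t) - 1) / (34/9) = 25*exp(34*t/9)/136 - 25/136.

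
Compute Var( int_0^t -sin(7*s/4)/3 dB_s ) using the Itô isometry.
Var = t/18 - sin(7*t/2)/63

The Itô integral of a deterministic integrand f(s) has mean 0 because each increment f(s) * (B_{s+ds} - B_s) has mean 0. By the Itô isometry:
  Var( int_0^t f(s) dB_s ) = E[ (int_0^t f(s) dB_s)^2 ] = int_0^t f(s)^2 ds.
Here f(s) = -sin(7*s/4)/3, so f(s)^2 = sin(7*s/4)^2/9. Integrate:
  int_0^t (sin(7*s/4)^2/9) ds = t/18 - sin(7*t/2)/63.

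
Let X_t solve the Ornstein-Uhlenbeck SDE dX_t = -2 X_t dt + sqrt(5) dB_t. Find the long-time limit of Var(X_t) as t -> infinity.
lim Var(X_t) = 5/4

The OU SDE dX = -theta X dt + sigma dB admits the integrating factor exp(theta t): d(exp(theta t) X_t) = sigma exp(theta t) dB_t. Integrating from 0 to t gives X_t = x_0 * exp(-theta t) + sigma * int_0^t exp(-theta (t-s)) dB_s for any initial x_0. The Itô integral has variance (by the Itô isometry) sigma^2 * int_0^t exp(-2 theta (t - s)) ds = sigma^2 * (1 - exp(-2 theta t)) / (2 theta), independent of x_0.
With theta = 2, sigma = sqrt(5):
  Var(X_t) = (sqrt(5))^2 * (1 - exp(-2*2 t)) / (2 * 2) = 5/4 - 5*exp(-4*t)/4.
As t -> infinity, exp(-2*2 t) -> 0, so the stationary variance is sigma^2 / (2 theta) = 5/4.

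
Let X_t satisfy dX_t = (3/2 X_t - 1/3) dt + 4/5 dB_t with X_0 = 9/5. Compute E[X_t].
E[X_t] = 71*exp(3*t/2)/45 + 2/9

Taking expectations and using E[dB_t] = 0, the mean m(t) = E[X_t] satisfies the ODE m'(t) = a m(t) + b with m(0) = x_0. With a = 3/2, b = -1/3, x_0 = 9/5, the solution is
  m(t) = x_0 * exp(a t) + (b/a) * (exp(a t) - 1)
       = (9/5) * exp((3/2) t) + ((-1/3)/(3/2)) * (exp((3/2) t) - 1)
       = 71*exp(3*t/2)/45 + 2/9.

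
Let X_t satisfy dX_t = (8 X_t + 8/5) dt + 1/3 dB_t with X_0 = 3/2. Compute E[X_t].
E[X_t] = 17*exp(8*t)/10 - 1/5

Taking expectations and using E[dB_t] = 0, the mean m(t) = E[X_t] satisfies the ODE m'(t) = a m(t) + b with m(0) = x_0. With a = 8, b = 8/5, x_0 = 3/2, the solution is
  m(t) = x_0 * exp(a t) + (b/a) * (exp(a t) - 1)
       = (3/2) * exp(8 t) + ((8/5)/8) * (exp(8 t) - 1)
       = 17*exp(8*t)/10 - 1/5.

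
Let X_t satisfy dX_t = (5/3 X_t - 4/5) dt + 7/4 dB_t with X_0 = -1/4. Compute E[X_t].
E[X_t] = 12/25 - 73*exp(5*t/3)/100

Taking expectations and using E[dB_t] = 0, the mean m(t) = E[X_t] satisfies the ODE m'(t) = a m(t) + b with m(0) = x_0. With a = 5/3, b = -4/5, x_0 = -1/4, the solution is
  m(t) = x_0 * exp(a t) + (b/a) * (exp(a t) - 1)
       = (-1/4) * exp((5/3) t) + ((-4/5)/(5/3)) * (exp((5/3) t) - 1)
       = 12/25 - 73*exp(5*t/3)/100.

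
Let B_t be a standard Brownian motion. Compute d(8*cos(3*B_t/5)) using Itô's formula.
d(8*cos(3*B_t/5)) = (-36*cos(3*B_t/5)/25) dt + (-24*sin(3*B_t/5)/5) dB_t

Itô's formula for f(B_t) gives d f(B_t) = f'(B_t) dB_t + (1/2) f''(B_t) dt. Compute derivatives of f(x) = 8*cos(3*x/5):
  f'(x)  = -24*sin(3*x/5)/5
  f''(x) = -72*cos(3*x/5)/25
Substitute x = B_t and multiply the f'' term by 1/2:
  drift     = (1/2) * (-72*cos(3*x/5)/25) evaluated at B_t = -36*cos(3*B_t/5)/25
  diffusion = (-24*sin(3*x/5)/5) evaluated at B_t = -24*sin(3*B_t/5)/5
Therefore d(8*cos(3*B_t/5)) = (-36*cos(3*B_t/5)/25) dt + (-24*sin(3*B_t/5)/5) dB_t.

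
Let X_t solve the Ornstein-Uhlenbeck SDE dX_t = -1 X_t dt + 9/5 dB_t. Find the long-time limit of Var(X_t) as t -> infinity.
lim Var(X_t) = 81/50

The OU SDE dX = -theta X dt + sigma dB admits the integrating factor exp(theta t): d(exp(theta t) X_t) = sigma exp(theta t) dB_t. Integrating from 0 to t gives X_t = x_0 * exp(-theta t) + sigma * int_0^t exp(-theta (t-s)) dB_s for any initial x_0. The Itô integral has variance (by the Itô isometry) sigma^2 * int_0^t exp(-2 theta (t - s)) ds = sigma^2 * (1 - exp(-2 theta t)) / (2 theta), independent of x_0.
With theta = 1, sigma = 9/5:
  Var(X_t) = (9/5)^2 * (1 - exp(-2*1 t)) / (2 * 1) = 81/50 - 81*exp(-2*t)/50.
As t -> infinity, exp(-2*1 t) -> 0, so the stationary variance is sigma^2 / (2 theta) = 81/50.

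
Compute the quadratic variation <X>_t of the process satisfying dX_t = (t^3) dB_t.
<X>_t = t^7/7

For an Itô process dX_t = a(t) dt + b(t) dB_t, the quadratic variation is <X>_t = int_0^t b(s)^2 ds (the drift term does not contribute). Here b(s) = s^3, so
  b(s)^2 = s^6.
Integrating from 0 to t:
  <X>_t = int_0^t (s^6) ds = t^7/7.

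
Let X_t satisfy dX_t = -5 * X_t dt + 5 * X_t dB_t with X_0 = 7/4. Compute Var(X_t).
Var(X_t) = (49*exp(25*t) - 49)*exp(-10*t)/16

For GBM dX = mu X dt + sigma X dB with X_0 = x_0, apply Itô to Y = log X: dY = (mu - sigma^2/2) dt + sigma dB, so Y_t = log(x_0) + (mu - sigma^2/2) t + sigma B_t and hence X_t = x_0 * exp((mu - sigma^2/2) t + sigma B_t).
With mu = -5, sigma = 5, x_0 = 7/4, this gives:
  X_t = 7/4 * exp((-35/2) * t + (5) * B_t).
Since sigma*B_t ~ Normal(0, sigma^2 t), E[exp(sigma*B_t)] = exp(sigma^2 t / 2); so E[X_t] = x_0 * exp((mu - sigma^2/2) t) * exp(sigma^2 t / 2) = x_0 * exp(mu t) = 7*exp(-5*t)/4.
Var(X_t) = E[X_t^2] - (E[X_t])^2 = x_0^2 * exp(2 mu t) * (exp(sigma^2 t) - 1) = (49*exp(25*t) - 49)*exp(-10*t)/16.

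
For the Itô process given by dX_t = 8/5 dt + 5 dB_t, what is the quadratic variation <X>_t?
<X>_t = 25*t

For an Itô process dX_t = a(t) dt + b(t) dB_t, the quadratic variation is <X>_t = int_0^t b(s)^2 ds (the drift term does not contribute). Here b(s) = 5, so
  b(s)^2 = 25.
Integrating from 0 to t:
  <X>_t = int_0^t (25) ds = 25*t.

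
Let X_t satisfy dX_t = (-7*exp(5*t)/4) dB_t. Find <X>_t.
<X>_t = 49*exp(10*t)/160 - 49/160

For an Itô process dX_t = a(t) dt + b(t) dB_t, the quadratic variation is <X>_t = int_0^t b(s)^2 ds (the drift term does not contribute). Here b(s) = -7*exp(5*s)/4, so
  b(s)^2 = 49*exp(10*s)/16.
Integrating from 0 to t:
  <X>_t = int_0^t (49*exp(10*s)/16) ds = 49*exp(10*t)/160 - 49/160.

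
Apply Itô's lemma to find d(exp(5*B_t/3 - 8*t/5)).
d(exp(5*B_t/3 - 8*t/5)) = (-19*exp(5*B_t/3 - 8*t/5)/90) dt + (5*exp(5*B_t/3 - 8*t/5)/3) dB_t

Itô's formula for f(t, x): d f(t, B_t) = (f_t + (1/2) f_xx) dt + f_x dB_t. Compute partials of f(t, x) = exp(-8*t/5 + 5*x/3):
  f_t(t,x)  = -8*exp(-8*t/5 + 5*x/3)/5
  f_x(t,x)  = 5*exp(-8*t/5 + 5*x/3)/3
  f_xx(t,x) = 25*exp(-8*t/5 + 5*x/3)/9
Assemble drift = f_t + (1/2) f_xx = -19*exp(-8*t/5 + 5*x/3)/90 and diffusion = f_x = 5*exp(-8*t/5 + 5*x/3)/3. Substituting x = B_t:
  d(exp(5*B_t/3 - 8*t/5)) = (-19*exp(5*B_t/3 - 8*t/5)/90) dt + (5*exp(5*B_t/3 - 8*t/5)/3) dB_t.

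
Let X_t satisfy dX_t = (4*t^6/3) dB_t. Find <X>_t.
<X>_t = 16*t^13/117

For an Itô process dX_t = a(t) dt + b(t) dB_t, the quadratic variation is <X>_t = int_0^t b(s)^2 ds (the drift term does not contribute). Here b(s) = 4*s^6/3, so
  b(s)^2 = 16*s^12/9.
Integrating from 0 to t:
  <X>_t = int_0^t (16*s^12/9) ds = 16*t^13/117.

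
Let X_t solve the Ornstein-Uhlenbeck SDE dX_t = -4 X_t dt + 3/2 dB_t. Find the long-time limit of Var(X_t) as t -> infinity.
lim Var(X_t) = 9/32

The OU SDE dX = -theta X dt + sigma dB admits the integrating factor exp(theta t): d(exp(theta t) X_t) = sigma exp(theta t) dB_t. Integrating from 0 to t gives X_t = x_0 * exp(-theta t) + sigma * int_0^t exp(-theta (t-s)) dB_s for any initial x_0. The Itô integral has variance (by the Itô isometry) sigma^2 * int_0^t exp(-2 theta (t - s)) ds = sigma^2 * (1 - exp(-2 theta t)) / (2 theta), independent of x_0.
With theta = 4, sigma = 3/2:
  Var(X_t) = (3/2)^2 * (1 - exp(-2*4 t)) / (2 * 4) = 9/32 - 9*exp(-8*t)/32.
As t -> infinity, exp(-2*4 t) -> 0, so the stationary variance is sigma^2 / (2 theta) = 9/32.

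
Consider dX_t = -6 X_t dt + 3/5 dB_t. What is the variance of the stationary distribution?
lim Var(X_t) = 3/100

The OU SDE dX = -theta X dt + sigma dB admits the integrating factor exp(theta t): d(exp(theta t) X_t) = sigma exp(theta t) dB_t. Integrating from 0 to t gives X_t = x_0 * exp(-theta t) + sigma * int_0^t exp(-theta (t-s)) dB_s for any initial x_0. The Itô integral has variance (by the Itô isometry) sigma^2 * int_0^t exp(-2 theta (t - s)) ds = sigma^2 * (1 - exp(-2 theta t)) / (2 theta), independent of x_0.
With theta = 6, sigma = 3/5:
  Var(X_t) = (3/5)^2 * (1 - exp(-2*6 t)) / (2 * 6) = 3/100 - 3*exp(-12*t)/100.
As t -> infinity, exp(-2*6 t) -> 0, so the stationary variance is sigma^2 / (2 theta) = 3/100.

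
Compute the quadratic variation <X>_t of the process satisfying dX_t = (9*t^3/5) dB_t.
<X>_t = 81*t^7/175

For an Itô process dX_t = a(t) dt + b(t) dB_t, the quadratic variation is <X>_t = int_0^t b(s)^2 ds (the drift term does not contribute). Here b(s) = 9*s^3/5, so
  b(s)^2 = 81*s^6/25.
Integrating from 0 to t:
  <X>_t = int_0^t (81*s^6/25) ds = 81*t^7/175.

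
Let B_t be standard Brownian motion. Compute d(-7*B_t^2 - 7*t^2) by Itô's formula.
d(-7*B_t^2 - 7*t^2) = (-14*t - 7) dt + (-14*B_t) dB_t

Itô's formula for f(t, x): d f(t, B_t) = (f_t + (1/2) f_xx) dt + f_x dB_t. Compute partials of f(t, x) = -7*t^2 - 7*x^2:
  f_t(t,x)  = -14*t
  f_x(t,x)  = -14*x
  f_xx(t,x) = -14
Assemble drift = f_t + (1/2) f_xx = -14*t - 7 and diffusion = f_x = -14*x. Substituting x = B_t:
  d(-7*B_t^2 - 7*t^2) = (-14*t - 7) dt + (-14*B_t) dB_t.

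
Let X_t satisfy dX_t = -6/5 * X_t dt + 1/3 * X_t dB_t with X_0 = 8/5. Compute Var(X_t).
Var(X_t) = (64*exp(t/9) - 64)*exp(-12*t/5)/25

For GBM dX = mu X dt + sigma X dB with X_0 = x_0, apply Itô to Y = log X: dY = (mu - sigma^2/2) dt + sigma dB, so Y_t = log(x_0) + (mu - sigma^2/2) t + sigma B_t and hence X_t = x_0 * exp((mu - sigma^2/2) t + sigma B_t).
With mu = -6/5, sigma = 1/3, x_0 = 8/5, this gives:
  X_t = 8/5 * exp((-113/90) * t + (1/3) * B_t).
Since sigma*B_t ~ Normal(0, sigma^2 t), E[exp(sigma*B_t)] = exp(sigma^2 t / 2); so E[X_t] = x_0 * exp((mu - sigma^2/2) t) * exp(sigma^2 t / 2) = x_0 * exp(mu t) = 8*exp(-6*t/5)/5.
Var(X_t) = E[X_t^2] - (E[X_t])^2 = x_0^2 * exp(2 mu t) * (exp(sigma^2 t) - 1) = (64*exp(t/9) - 64)*exp(-12*t/5)/25.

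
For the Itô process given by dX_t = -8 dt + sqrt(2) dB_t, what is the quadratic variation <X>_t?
<X>_t = 2*t

For an Itô process dX_t = a(t) dt + b(t) dB_t, the quadratic variation is <X>_t = int_0^t b(s)^2 ds (the drift term does not contribute). Here b(s) = sqrt(2), so
  b(s)^2 = 2.
Integrating from 0 to t:
  <X>_t = int_0^t (2) ds = 2*t.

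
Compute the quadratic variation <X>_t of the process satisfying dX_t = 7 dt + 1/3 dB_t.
<X>_t = t/9

For an Itô process dX_t = a(t) dt + b(t) dB_t, the quadratic variation is <X>_t = int_0^t b(s)^2 ds (the drift term does not contribute). Here b(s) = 1/3, so
  b(s)^2 = 1/9.
Integrating from 0 to t:
  <X>_t = int_0^t (1/9) ds = t/9.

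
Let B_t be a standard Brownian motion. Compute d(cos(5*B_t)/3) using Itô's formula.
d(cos(5*B_t)/3) = (-25*cos(5*B_t)/6) dt + (-5*sin(5*B_t)/3) dB_t

Itô's formula for f(B_t) gives d f(B_t) = f'(B_t) dB_t + (1/2) f''(B_t) dt. Compute derivatives of f(x) = cos(5*x)/3:
  f'(x)  = -5*sin(5*x)/3
  f''(x) = -25*cos(5*x)/3
Substitute x = B_t and multiply the f'' term by 1/2:
  drift     = (1/2) * (-25*cos(5*x)/3) evaluated at B_t = -25*cos(5*B_t)/6
  diffusion = (-5*sin(5*x)/3) evaluated at B_t = -5*sin(5*B_t)/3
Therefore d(cos(5*B_t)/3) = (-25*cos(5*B_t)/6) dt + (-5*sin(5*B_t)/3) dB_t.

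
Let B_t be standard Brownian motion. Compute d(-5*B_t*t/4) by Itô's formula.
d(-5*B_t*t/4) = (-5*B_t/4) dt + (-5*t/4) dB_t

Itô's formula for f(t, x): d f(t, B_t) = (f_t + (1/2) f_xx) dt + f_x dB_t. Compute partials of f(t, x) = -5*t*x/4:
  f_t(t,x)  = -5*x/4
  f_x(t,x)  = -5*t/4
  f_xx(t,x) = 0
Assemble drift = f_t + (1/2) f_xx = -5*x/4 and diffusion = f_x = -5*t/4. Substituting x = B_t:
  d(-5*B_t*t/4) = (-5*B_t/4) dt + (-5*t/4) dB_t.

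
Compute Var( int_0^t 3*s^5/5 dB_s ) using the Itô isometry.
Var = 9*t^11/275

The Itô integral of a deterministic integrand f(s) has mean 0 because each increment f(s) * (B_{s+ds} - B_s) has mean 0. By the Itô isometry:
  Var( int_0^t f(s) dB_s ) = E[ (int_0^t f(s) dB_s)^2 ] = int_0^t f(s)^2 ds.
Here f(s) = 3*s^5/5, so f(s)^2 = 9*s^10/25. Integrate:
  int_0^t (9*s^10/25) ds = 9*t^11/275.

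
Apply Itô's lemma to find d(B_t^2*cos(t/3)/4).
d(B_t^2*cos(t/3)/4) = (-B_t^2*sin(t/3)/12 + cos(t/3)/4) dt + (B_t*cos(t/3)/2) dB_t

Itô's formula for f(t, x): d f(t, B_t) = (f_t + (1/2) f_xx) dt + f_x dB_t. Compute partials of f(t, x) = x^2*cos(t/3)/4:
  f_t(t,x)  = -x^2*sin(t/3)/12
  f_x(t,x)  = x*cos(t/3)/2
  f_xx(t,x) = cos(t/3)/2
Assemble drift = f_t + (1/2) f_xx = -x^2*sin(t/3)/12 + cos(t/3)/4 and diffusion = f_x = x*cos(t/3)/2. Substituting x = B_t:
  d(B_t^2*cos(t/3)/4) = (-B_t^2*sin(t/3)/12 + cos(t/3)/4) dt + (B_t*cos(t/3)/2) dB_t.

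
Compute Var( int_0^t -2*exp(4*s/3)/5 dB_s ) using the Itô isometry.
Var = 3*exp(8*t/3)/50 - 3/50

The Itô integral of a deterministic integrand f(s) has mean 0 because each increment f(s) * (B_{s+ds} - B_s) has mean 0. By the Itô isometry:
  Var( int_0^t f(s) dB_s ) = E[ (int_0^t f(s) dB_s)^2 ] = int_0^t f(s)^2 ds.
Here f(s) = -2*exp(4*s/3)/5, so f(s)^2 = 4*exp(8*s/3)/25. Integrate:
  int_0^t (4*exp(8*s/3)/25) ds = 3*exp(8*t/3)/50 - 3/50.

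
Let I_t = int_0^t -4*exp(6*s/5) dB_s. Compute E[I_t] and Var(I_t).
E[I_t] = 0; Var(I_t) = 20*exp(12*t/5)/3 - 20/3

The Itô integral of a deterministic integrand f(s) has mean 0 because each increment f(s) * (B_{s+ds} - B_s) has mean 0. By the Itô isometry:
  Var( int_0^t f(s) dB_s ) = E[ (int_0^t f(s) dB_s)^2 ] = int_0^t f(s)^2 ds.
Here f(s) = -4*exp(6*s/5), so f(s)^2 = 16*exp(12*s/5). Integrate:
  int_0^t (16*exp(12*s/5)) ds = 20*exp(12*t/5)/3 - 20/3.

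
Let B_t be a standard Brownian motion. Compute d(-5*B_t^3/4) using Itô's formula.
d(-5*B_t^3/4) = (-15*B_t/4) dt + (-15*B_t^2/4) dB_t

Itô's formula for f(B_t) gives d f(B_t) = f'(B_t) dB_t + (1/2) f''(B_t) dt. Compute derivatives of f(x) = -5*x^3/4:
  f'(x)  = -15*x^2/4
  f''(x) = -15*x/2
Substitute x = B_t and multiply the f'' term by 1/2:
  drift     = (1/2) * (-15*x/2) evaluated at B_t = -15*B_t/4
  diffusion = (-15*x^2/4) evaluated at B_t = -15*B_t^2/4
Therefore d(-5*B_t^3/4) = (-15*B_t/4) dt + (-15*B_t^2/4) dB_t.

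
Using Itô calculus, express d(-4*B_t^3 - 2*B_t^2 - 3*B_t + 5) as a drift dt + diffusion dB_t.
d(-4*B_t^3 - 2*B_t^2 - 3*B_t + 5) = (-12*B_t - 2) dt + (-12*B_t^2 - 4*B_t - 3) dB_t

Itô's formula for f(B_t) gives d f(B_t) = f'(B_t) dB_t + (1/2) f''(B_t) dt. Compute derivatives of f(x) = -4*x^3 - 2*x^2 - 3*x + 5:
  f'(x)  = -12*x^2 - 4*x - 3
  f''(x) = -24*x - 4
Substitute x = B_t and multiply the f'' term by 1/2:
  drift     = (1/2) * (-24*x - 4) evaluated at B_t = -12*B_t - 2
  diffusion = (-12*x^2 - 4*x - 3) evaluated at B_t = -12*B_t^2 - 4*B_t - 3
Therefore d(-4*B_t^3 - 2*B_t^2 - 3*B_t + 5) = (-12*B_t - 2) dt + (-12*B_t^2 - 4*B_t - 3) dB_t.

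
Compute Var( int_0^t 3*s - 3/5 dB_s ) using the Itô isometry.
Var = 3*t*(25*t^2 - 15*t + 3)/25

The Itô integral of a deterministic integrand f(s) has mean 0 because each increment f(s) * (B_{s+ds} - B_s) has mean 0. By the Itô isometry:
  Var( int_0^t f(s) dB_s ) = E[ (int_0^t f(s) dB_s)^2 ] = int_0^t f(s)^2 ds.
Here f(s) = 3*s - 3/5, so f(s)^2 = 9*(5*s - 1)^2/25. Integrate:
  int_0^t (9*(5*s - 1)^2/25) ds = 3*t*(25*t^2 - 15*t + 3)/25.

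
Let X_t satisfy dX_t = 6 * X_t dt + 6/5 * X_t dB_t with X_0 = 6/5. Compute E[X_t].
E[X_t] = 6*exp(6*t)/5

For GBM dX = mu X dt + sigma X dB with X_0 = x_0, apply Itô to Y = log X: dY = (mu - sigma^2/2) dt + sigma dB, so Y_t = log(x_0) + (mu - sigma^2/2) t + sigma B_t and hence X_t = x_0 * exp((mu - sigma^2/2) t + sigma B_t).
With mu = 6, sigma = 6/5, x_0 = 6/5, this gives:
  X_t = 6/5 * exp((132/25) * t + (6/5) * B_t).
Since sigma*B_t ~ Normal(0, sigma^2 t), E[exp(sigma*B_t)] = exp(sigma^2 t / 2); so E[X_t] = x_0 * exp((mu - sigma^2/2) t) * exp(sigma^2 t / 2) = x_0 * exp(mu t) = 6*exp(6*t)/5.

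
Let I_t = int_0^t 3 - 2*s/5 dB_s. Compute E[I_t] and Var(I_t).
E[I_t] = 0; Var(I_t) = t*(4*t^2 - 90*t + 675)/75

The Itô integral of a deterministic integrand f(s) has mean 0 because each increment f(s) * (B_{s+ds} - B_s) has mean 0. By the Itô isometry:
  Var( int_0^t f(s) dB_s ) = E[ (int_0^t f(s) dB_s)^2 ] = int_0^t f(s)^2 ds.
Here f(s) = 3 - 2*s/5, so f(s)^2 = (2*s - 15)^2/25. Integrate:
  int_0^t ((2*s - 15)^2/25) ds = t*(4*t^2 - 90*t + 675)/75.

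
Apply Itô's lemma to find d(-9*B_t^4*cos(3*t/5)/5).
d(-9*B_t^4*cos(3*t/5)/5) = (27*B_t^2*(B_t^2*sin(3*t/5) - 10*cos(3*t/5))/25) dt + (-36*B_t^3*cos(3*t/5)/5) dB_t

Itô's formula for f(t, x): d f(t, B_t) = (f_t + (1/2) f_xx) dt + f_x dB_t. Compute partials of f(t, x) = -9*x^4*cos(3*t/5)/5:
  f_t(t,x)  = 27*x^4*sin(3*t/5)/25
  f_x(t,x)  = -36*x^3*cos(3*t/5)/5
  f_xx(t,x) = -108*x^2*cos(3*t/5)/5
Assemble drift = f_t + (1/2) f_xx = 27*x^2*(x^2*sin(3*t/5) - 10*cos(3*t/5))/25 and diffusion = f_x = -36*x^3*cos(3*t/5)/5. Substituting x = B_t:
  d(-9*B_t^4*cos(3*t/5)/5) = (27*B_t^2*(B_t^2*sin(3*t/5) - 10*cos(3*t/5))/25) dt + (-36*B_t^3*cos(3*t/5)/5) dB_t.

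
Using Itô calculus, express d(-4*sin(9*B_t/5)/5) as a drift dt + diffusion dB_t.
d(-4*sin(9*B_t/5)/5) = (162*sin(9*B_t/5)/125) dt + (-36*cos(9*B_t/5)/25) dB_t

Itô's formula for f(B_t) gives d f(B_t) = f'(B_t) dB_t + (1/2) f''(B_t) dt. Compute derivatives of f(x) = -4*sin(9*x/5)/5:
  f'(x)  = -36*cos(9*x/5)/25
  f''(x) = 324*sin(9*x/5)/125
Substitute x = B_t and multiply the f'' term by 1/2:
  drift     = (1/2) * (324*sin(9*x/5)/125) evaluated at B_t = 162*sin(9*B_t/5)/125
  diffusion = (-36*cos(9*x/5)/25) evaluated at B_t = -36*cos(9*B_t/5)/25
Therefore d(-4*sin(9*B_t/5)/5) = (162*sin(9*B_t/5)/125) dt + (-36*cos(9*B_t/5)/25) dB_t.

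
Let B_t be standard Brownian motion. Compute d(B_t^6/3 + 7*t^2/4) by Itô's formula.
d(B_t^6/3 + 7*t^2/4) = (5*B_t^4 + 7*t/2) dt + (2*B_t^5) dB_t

Itô's formula for f(t, x): d f(t, B_t) = (f_t + (1/2) f_xx) dt + f_x dB_t. Compute partials of f(t, x) = 7*t^2/4 + x^6/3:
  f_t(t,x)  = 7*t/2
  f_x(t,x)  = 2*x^5
  f_xx(t,x) = 10*x^4
Assemble drift = f_t + (1/2) f_xx = 7*t/2 + 5*x^4 and diffusion = f_x = 2*x^5. Substituting x = B_t:
  d(B_t^6/3 + 7*t^2/4) = (5*B_t^4 + 7*t/2) dt + (2*B_t^5) dB_t.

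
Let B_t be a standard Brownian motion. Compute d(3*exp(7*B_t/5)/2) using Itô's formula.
d(3*exp(7*B_t/5)/2) = (147*exp(7*B_t/5)/100) dt + (21*exp(7*B_t/5)/10) dB_t

Itô's formula for f(B_t) gives d f(B_t) = f'(B_t) dB_t + (1/2) f''(B_t) dt. Compute derivatives of f(x) = 3*exp(7*x/5)/2:
  f'(x)  = 21*exp(7*x/5)/10
  f''(x) = 147*exp(7*x/5)/50
Substitute x = B_t and multiply the f'' term by 1/2:
  drift     = (1/2) * (147*exp(7*x/5)/50) evaluated at B_t = 147*exp(7*B_t/5)/100
  diffusion = (21*exp(7*x/5)/10) evaluated at B_t = 21*exp(7*B_t/5)/10
Therefore d(3*exp(7*B_t/5)/2) = (147*exp(7*B_t/5)/100) dt + (21*exp(7*B_t/5)/10) dB_t.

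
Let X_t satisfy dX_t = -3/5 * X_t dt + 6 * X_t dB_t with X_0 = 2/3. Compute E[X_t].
E[X_t] = 2*exp(-3*t/5)/3

For GBM dX = mu X dt + sigma X dB with X_0 = x_0, apply Itô to Y = log X: dY = (mu - sigma^2/2) dt + sigma dB, so Y_t = log(x_0) + (mu - sigma^2/2) t + sigma B_t and hence X_t = x_0 * exp((mu - sigma^2/2) t + sigma B_t).
With mu = -3/5, sigma = 6, x_0 = 2/3, this gives:
  X_t = 2/3 * exp((-93/5) * t + (6) * B_t).
Since sigma*B_t ~ Normal(0, sigma^2 t), E[exp(sigma*B_t)] = exp(sigma^2 t / 2); so E[X_t] = x_0 * exp((mu - sigma^2/2) t) * exp(sigma^2 t / 2) = x_0 * exp(mu t) = 2*exp(-3*t/5)/3.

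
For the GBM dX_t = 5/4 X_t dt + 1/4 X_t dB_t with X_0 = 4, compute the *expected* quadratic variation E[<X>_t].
E[<X>_t] = 16*exp(41*t/16)/41 - 16/41

<X>_t = int_0^t ((1/4) * X_s)^2 ds. Taking expectation inside the integral: E[<X>_t] = (1/4)^2 * int_0^t E[X_s^2] ds. For GBM, E[X_s^2] = x_0^2 * exp((2 mu + sigma^2) s). Integrating:
  E[<X>_t] = (1/4)^2 * 4^2 * (exp((2*(5/4) + (1/4)^2) t) - 1) / (2*(5/4) + (1/4)^2)
           = (1/4)^2 * 4^2 * (exp((41/16) t) - 1) / (41/16) = 16*exp(41*t/16)/41 - 16/41.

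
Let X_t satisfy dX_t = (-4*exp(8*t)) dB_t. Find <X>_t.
<X>_t = exp(16*t) - 1

For an Itô process dX_t = a(t) dt + b(t) dB_t, the quadratic variation is <X>_t = int_0^t b(s)^2 ds (the drift term does not contribute). Here b(s) = -4*exp(8*s), so
  b(s)^2 = 16*exp(16*s).
Integrating from 0 to t:
  <X>_t = int_0^t (16*exp(16*s)) ds = exp(16*t) - 1.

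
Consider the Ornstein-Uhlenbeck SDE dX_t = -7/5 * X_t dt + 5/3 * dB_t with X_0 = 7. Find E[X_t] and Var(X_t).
E[X_t] = 7*exp(-7*t/5); Var(X_t) = 125/126 - 125*exp(-14*t/5)/126

The OU SDE dX = -theta X dt + sigma dB admits the integrating factor exp(theta t): d(exp(theta t) X_t) = sigma exp(theta t) dB_t. Integrating from 0 to t:
  X_t = x_0 * exp(-theta t) + sigma * int_0^t exp(-theta (t-s)) dB_s.
The Itô integral has mean 0 and (by the Itô isometry) variance sigma^2 * int_0^t exp(-2 theta (t - s)) ds = sigma^2 * (1 - exp(-2 theta t)) / (2 theta).
With theta = 7/5, sigma = 5/3, x_0 = 7:
  E[X_t] = 7 * exp(-7/5 t) = 7*exp(-7*t/5)
  Var(X_t) = (5/3)^2 * (1 - exp(-2*7/5 t)) / (2 * 7/5) = 125/126 - 125*exp(-14*t/5)/126.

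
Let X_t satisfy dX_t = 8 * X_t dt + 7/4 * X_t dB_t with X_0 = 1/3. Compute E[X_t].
E[X_t] = exp(8*t)/3

For GBM dX = mu X dt + sigma X dB with X_0 = x_0, apply Itô to Y = log X: dY = (mu - sigma^2/2) dt + sigma dB, so Y_t = log(x_0) + (mu - sigma^2/2) t + sigma B_t and hence X_t = x_0 * exp((mu - sigma^2/2) t + sigma B_t).
With mu = 8, sigma = 7/4, x_0 = 1/3, this gives:
  X_t = 1/3 * exp((207/32) * t + (7/4) * B_t).
Since sigma*B_t ~ Normal(0, sigma^2 t), E[exp(sigma*B_t)] = exp(sigma^2 t / 2); so E[X_t] = x_0 * exp((mu - sigma^2/2) t) * exp(sigma^2 t / 2) = x_0 * exp(mu t) = exp(8*t)/3.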